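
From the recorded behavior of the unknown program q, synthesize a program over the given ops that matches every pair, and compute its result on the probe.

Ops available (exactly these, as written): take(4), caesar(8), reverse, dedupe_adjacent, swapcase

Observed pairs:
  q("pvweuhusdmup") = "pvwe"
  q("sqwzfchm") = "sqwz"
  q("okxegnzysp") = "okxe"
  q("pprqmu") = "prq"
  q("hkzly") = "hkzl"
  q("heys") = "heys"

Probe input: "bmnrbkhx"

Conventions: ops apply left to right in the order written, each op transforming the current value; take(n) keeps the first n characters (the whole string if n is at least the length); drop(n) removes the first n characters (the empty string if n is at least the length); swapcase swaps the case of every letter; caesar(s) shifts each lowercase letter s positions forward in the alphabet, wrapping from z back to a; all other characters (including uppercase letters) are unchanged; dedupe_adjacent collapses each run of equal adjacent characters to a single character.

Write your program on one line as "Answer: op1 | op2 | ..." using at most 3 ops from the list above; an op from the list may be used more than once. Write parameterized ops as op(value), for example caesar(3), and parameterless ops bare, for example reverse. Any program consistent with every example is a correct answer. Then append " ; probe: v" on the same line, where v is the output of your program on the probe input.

take(4) | dedupe_adjacent ; probe: "bmnr"

Check, running the answer program on each example:
  "pvweuhusdmup" -> "pvwe" -> "pvwe"
  "sqwzfchm" -> "sqwz" -> "sqwz"
  "okxegnzysp" -> "okxe" -> "okxe"
  "pprqmu" -> "pprq" -> "prq"
  "hkzly" -> "hkzl" -> "hkzl"
  "heys" -> "heys" -> "heys"
  probe: "bmnrbkhx" -> "bmnr" -> "bmnr"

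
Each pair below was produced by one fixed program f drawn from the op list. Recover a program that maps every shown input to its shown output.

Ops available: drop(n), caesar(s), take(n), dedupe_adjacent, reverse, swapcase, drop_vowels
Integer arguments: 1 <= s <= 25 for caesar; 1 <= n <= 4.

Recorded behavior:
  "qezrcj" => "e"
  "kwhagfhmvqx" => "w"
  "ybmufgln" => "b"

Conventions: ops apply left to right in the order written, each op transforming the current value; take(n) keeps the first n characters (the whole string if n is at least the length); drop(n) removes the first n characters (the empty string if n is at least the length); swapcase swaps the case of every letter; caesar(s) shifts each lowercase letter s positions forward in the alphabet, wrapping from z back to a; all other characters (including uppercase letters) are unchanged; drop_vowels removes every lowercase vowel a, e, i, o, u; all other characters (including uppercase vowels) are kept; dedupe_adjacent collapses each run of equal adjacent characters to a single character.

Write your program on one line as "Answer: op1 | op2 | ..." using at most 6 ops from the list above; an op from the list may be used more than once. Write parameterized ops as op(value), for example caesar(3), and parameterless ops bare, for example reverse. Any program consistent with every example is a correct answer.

take(4) | drop(1) | reverse | drop(1) | drop(1)

Check, running the answer program on each example:
  "qezrcj" -> "qezr" -> "ezr" -> "rze" -> "ze" -> "e"
  "kwhagfhmvqx" -> "kwha" -> "wha" -> "ahw" -> "hw" -> "w"
  "ybmufgln" -> "ybmu" -> "bmu" -> "umb" -> "mb" -> "b"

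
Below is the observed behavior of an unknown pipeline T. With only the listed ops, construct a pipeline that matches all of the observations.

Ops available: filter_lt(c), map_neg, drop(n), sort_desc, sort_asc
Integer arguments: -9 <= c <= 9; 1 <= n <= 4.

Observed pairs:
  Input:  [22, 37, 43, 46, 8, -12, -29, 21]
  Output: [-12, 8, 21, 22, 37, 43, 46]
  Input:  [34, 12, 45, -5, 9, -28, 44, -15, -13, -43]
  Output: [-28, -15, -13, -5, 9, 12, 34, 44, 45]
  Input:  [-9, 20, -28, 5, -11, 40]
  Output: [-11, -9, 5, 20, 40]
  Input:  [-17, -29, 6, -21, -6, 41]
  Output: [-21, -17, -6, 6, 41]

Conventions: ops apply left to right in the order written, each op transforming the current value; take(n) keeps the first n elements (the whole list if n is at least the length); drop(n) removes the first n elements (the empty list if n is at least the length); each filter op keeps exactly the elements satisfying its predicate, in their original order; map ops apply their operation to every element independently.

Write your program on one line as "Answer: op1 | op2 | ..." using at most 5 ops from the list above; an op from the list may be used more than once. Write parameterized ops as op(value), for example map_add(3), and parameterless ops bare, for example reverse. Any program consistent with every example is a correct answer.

map_neg | sort_desc | drop(1) | map_neg

Check, running the answer program on each example:
  [22, 37, 43, 46, 8, -12, -29, 21] -> [-22, -37, -43, -46, -8, 12, 29, -21] -> [29, 12, -8, -21, -22, -37, -43, -46] -> [12, -8, -21, -22, -37, -43, -46] -> [-12, 8, 21, 22, 37, 43, 46]
  [34, 12, 45, -5, 9, -28, 44, -15, -13, -43] -> [-34, -12, -45, 5, -9, 28, -44, 15, 13, 43] -> [43, 28, 15, 13, 5, -9, -12, -34, -44, -45] -> [28, 15, 13, 5, -9, -12, -34, -44, -45] -> [-28, -15, -13, -5, 9, 12, 34, 44, 45]
  [-9, 20, -28, 5, -11, 40] -> [9, -20, 28, -5, 11, -40] -> [28, 11, 9, -5, -20, -40] -> [11, 9, -5, -20, -40] -> [-11, -9, 5, 20, 40]
  [-17, -29, 6, -21, -6, 41] -> [17, 29, -6, 21, 6, -41] -> [29, 21, 17, 6, -6, -41] -> [21, 17, 6, -6, -41] -> [-21, -17, -6, 6, 41]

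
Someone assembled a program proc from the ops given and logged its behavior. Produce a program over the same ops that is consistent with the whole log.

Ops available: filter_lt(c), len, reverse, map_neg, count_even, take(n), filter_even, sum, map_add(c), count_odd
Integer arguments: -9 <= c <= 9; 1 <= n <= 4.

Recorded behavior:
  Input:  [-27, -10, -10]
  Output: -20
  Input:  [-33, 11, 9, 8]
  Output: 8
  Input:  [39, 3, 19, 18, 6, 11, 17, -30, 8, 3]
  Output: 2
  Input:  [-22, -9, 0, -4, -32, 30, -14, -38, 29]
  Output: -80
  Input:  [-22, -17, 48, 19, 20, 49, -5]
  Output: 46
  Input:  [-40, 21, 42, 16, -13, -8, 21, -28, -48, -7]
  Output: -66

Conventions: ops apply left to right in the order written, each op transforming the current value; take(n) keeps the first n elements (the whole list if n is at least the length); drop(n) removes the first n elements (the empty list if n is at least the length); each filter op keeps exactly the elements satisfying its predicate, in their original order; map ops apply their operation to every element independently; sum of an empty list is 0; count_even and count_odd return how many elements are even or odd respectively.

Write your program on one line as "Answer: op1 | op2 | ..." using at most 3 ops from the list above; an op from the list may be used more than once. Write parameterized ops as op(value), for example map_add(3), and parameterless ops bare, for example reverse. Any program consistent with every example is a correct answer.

filter_even | reverse | sum

Check, running the answer program on each example:
  [-27, -10, -10] -> [-10, -10] -> [-10, -10] -> -20
  [-33, 11, 9, 8] -> [8] -> [8] -> 8
  [39, 3, 19, 18, 6, 11, 17, -30, 8, 3] -> [18, 6, -30, 8] -> [8, -30, 6, 18] -> 2
  [-22, -9, 0, -4, -32, 30, -14, -38, 29] -> [-22, 0, -4, -32, 30, -14, -38] -> [-38, -14, 30, -32, -4, 0, -22] -> -80
  [-22, -17, 48, 19, 20, 49, -5] -> [-22, 48, 20] -> [20, 48, -22] -> 46
  [-40, 21, 42, 16, -13, -8, 21, -28, -48, -7] -> [-40, 42, 16, -8, -28, -48] -> [-48, -28, -8, 16, 42, -40] -> -66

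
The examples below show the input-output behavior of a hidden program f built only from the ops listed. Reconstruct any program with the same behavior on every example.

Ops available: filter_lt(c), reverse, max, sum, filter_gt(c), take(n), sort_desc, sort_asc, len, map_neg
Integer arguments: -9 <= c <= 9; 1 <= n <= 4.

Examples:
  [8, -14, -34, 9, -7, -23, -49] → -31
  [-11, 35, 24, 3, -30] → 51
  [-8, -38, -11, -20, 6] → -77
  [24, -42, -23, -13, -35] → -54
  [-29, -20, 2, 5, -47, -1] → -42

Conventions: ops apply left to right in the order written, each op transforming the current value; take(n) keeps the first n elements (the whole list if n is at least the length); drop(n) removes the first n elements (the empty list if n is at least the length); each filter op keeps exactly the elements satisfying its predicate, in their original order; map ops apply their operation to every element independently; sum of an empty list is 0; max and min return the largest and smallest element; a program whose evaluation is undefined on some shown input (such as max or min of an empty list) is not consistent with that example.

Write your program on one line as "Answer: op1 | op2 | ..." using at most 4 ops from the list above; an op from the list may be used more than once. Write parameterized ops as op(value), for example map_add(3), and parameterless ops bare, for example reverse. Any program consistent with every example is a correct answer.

take(4) | sort_asc | sort_desc | sum

Check, running the answer program on each example:
  [8, -14, -34, 9, -7, -23, -49] -> [8, -14, -34, 9] -> [-34, -14, 8, 9] -> [9, 8, -14, -34] -> -31
  [-11, 35, 24, 3, -30] -> [-11, 35, 24, 3] -> [-11, 3, 24, 35] -> [35, 24, 3, -11] -> 51
  [-8, -38, -11, -20, 6] -> [-8, -38, -11, -20] -> [-38, -20, -11, -8] -> [-8, -11, -20, -38] -> -77
  [24, -42, -23, -13, -35] -> [24, -42, -23, -13] -> [-42, -23, -13, 24] -> [24, -13, -23, -42] -> -54
  [-29, -20, 2, 5, -47, -1] -> [-29, -20, 2, 5] -> [-29, -20, 2, 5] -> [5, 2, -20, -29] -> -42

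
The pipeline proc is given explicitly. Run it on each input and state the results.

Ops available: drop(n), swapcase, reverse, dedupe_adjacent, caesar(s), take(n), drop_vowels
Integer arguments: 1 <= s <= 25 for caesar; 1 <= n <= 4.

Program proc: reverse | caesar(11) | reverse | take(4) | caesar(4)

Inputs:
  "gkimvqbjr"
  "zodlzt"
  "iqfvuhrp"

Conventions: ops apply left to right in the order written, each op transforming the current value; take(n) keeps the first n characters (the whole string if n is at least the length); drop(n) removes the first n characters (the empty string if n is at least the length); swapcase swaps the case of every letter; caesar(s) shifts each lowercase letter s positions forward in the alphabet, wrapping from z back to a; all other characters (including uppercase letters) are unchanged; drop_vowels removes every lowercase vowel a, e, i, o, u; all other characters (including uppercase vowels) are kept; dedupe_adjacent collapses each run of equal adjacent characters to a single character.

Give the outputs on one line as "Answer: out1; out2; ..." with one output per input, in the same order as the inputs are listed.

"vzxb"; "odsa"; "xfuk"

Execution, op by op:
  "gkimvqbjr" -> "rjbqvmikg" -> "cumbgxtvr" -> "rvtxgbmuc" -> "rvtx" -> "vzxb"
  "zodlzt" -> "tzldoz" -> "ekwozk" -> "kzowke" -> "kzow" -> "odsa"
  "iqfvuhrp" -> "prhuvfqi" -> "acsfgqbt" -> "tbqgfsca" -> "tbqg" -> "xfuk"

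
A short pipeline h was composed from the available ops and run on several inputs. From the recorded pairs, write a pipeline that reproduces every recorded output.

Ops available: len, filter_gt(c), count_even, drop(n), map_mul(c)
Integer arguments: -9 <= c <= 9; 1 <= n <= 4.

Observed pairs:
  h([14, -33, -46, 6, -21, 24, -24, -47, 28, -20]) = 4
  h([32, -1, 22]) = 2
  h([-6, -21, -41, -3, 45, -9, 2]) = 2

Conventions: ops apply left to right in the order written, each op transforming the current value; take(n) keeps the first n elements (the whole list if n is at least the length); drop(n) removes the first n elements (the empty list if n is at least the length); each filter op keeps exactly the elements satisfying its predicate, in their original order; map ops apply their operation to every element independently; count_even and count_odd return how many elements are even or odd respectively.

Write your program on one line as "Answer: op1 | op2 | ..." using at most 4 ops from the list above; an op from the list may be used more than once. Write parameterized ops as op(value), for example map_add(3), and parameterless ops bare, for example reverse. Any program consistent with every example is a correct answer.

map_mul(-2) | map_mul(-9) | filter_gt(-2) | count_even

Check, running the answer program on each example:
  [14, -33, -46, 6, -21, 24, -24, -47, 28, -20] -> [-28, 66, 92, -12, 42, -48, 48, 94, -56, 40] -> [252, -594, -828, 108, -378, 432, -432, -846, 504, -360] -> [252, 108, 432, 504] -> 4
  [32, -1, 22] -> [-64, 2, -44] -> [576, -18, 396] -> [576, 396] -> 2
  [-6, -21, -41, -3, 45, -9, 2] -> [12, 42, 82, 6, -90, 18, -4] -> [-108, -378, -738, -54, 810, -162, 36] -> [810, 36] -> 2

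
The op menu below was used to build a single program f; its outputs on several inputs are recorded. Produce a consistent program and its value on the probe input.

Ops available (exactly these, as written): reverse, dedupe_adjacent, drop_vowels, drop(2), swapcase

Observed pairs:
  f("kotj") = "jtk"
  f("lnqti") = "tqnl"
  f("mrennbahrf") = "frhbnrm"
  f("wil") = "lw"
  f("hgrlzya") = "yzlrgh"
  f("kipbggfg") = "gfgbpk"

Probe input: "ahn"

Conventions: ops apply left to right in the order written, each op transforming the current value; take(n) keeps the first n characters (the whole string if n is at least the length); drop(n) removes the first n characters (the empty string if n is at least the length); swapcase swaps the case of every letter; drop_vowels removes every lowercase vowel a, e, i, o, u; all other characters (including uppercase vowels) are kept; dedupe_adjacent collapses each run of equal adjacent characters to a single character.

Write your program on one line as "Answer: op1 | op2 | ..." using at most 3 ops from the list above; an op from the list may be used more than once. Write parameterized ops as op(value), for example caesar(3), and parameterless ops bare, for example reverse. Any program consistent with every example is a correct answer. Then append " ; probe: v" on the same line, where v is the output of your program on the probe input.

reverse | dedupe_adjacent | drop_vowels ; probe: "nh"

Check, running the answer program on each example:
  "kotj" -> "jtok" -> "jtok" -> "jtk"
  "lnqti" -> "itqnl" -> "itqnl" -> "tqnl"
  "mrennbahrf" -> "frhabnnerm" -> "frhabnerm" -> "frhbnrm"
  "wil" -> "liw" -> "liw" -> "lw"
  "hgrlzya" -> "ayzlrgh" -> "ayzlrgh" -> "yzlrgh"
  "kipbggfg" -> "gfggbpik" -> "gfgbpik" -> "gfgbpk"
  probe: "ahn" -> "nha" -> "nha" -> "nh"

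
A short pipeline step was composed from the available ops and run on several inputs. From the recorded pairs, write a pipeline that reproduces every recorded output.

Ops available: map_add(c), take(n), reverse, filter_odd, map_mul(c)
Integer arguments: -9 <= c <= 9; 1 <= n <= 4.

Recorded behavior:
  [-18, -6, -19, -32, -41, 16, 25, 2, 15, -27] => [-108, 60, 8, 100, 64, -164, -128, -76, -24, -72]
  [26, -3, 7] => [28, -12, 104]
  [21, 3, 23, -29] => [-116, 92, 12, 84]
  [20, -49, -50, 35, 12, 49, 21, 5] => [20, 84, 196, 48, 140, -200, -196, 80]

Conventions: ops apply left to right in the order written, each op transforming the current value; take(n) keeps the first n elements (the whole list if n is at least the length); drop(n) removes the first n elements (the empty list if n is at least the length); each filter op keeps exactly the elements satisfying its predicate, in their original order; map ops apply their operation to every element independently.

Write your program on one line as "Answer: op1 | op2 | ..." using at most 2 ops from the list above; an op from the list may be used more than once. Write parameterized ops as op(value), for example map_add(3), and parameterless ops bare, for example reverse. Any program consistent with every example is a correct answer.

map_mul(4) | reverse

Check, running the answer program on each example:
  [-18, -6, -19, -32, -41, 16, 25, 2, 15, -27] -> [-72, -24, -76, -128, -164, 64, 100, 8, 60, -108] -> [-108, 60, 8, 100, 64, -164, -128, -76, -24, -72]
  [26, -3, 7] -> [104, -12, 28] -> [28, -12, 104]
  [21, 3, 23, -29] -> [84, 12, 92, -116] -> [-116, 92, 12, 84]
  [20, -49, -50, 35, 12, 49, 21, 5] -> [80, -196, -200, 140, 48, 196, 84, 20] -> [20, 84, 196, 48, 140, -200, -196, 80]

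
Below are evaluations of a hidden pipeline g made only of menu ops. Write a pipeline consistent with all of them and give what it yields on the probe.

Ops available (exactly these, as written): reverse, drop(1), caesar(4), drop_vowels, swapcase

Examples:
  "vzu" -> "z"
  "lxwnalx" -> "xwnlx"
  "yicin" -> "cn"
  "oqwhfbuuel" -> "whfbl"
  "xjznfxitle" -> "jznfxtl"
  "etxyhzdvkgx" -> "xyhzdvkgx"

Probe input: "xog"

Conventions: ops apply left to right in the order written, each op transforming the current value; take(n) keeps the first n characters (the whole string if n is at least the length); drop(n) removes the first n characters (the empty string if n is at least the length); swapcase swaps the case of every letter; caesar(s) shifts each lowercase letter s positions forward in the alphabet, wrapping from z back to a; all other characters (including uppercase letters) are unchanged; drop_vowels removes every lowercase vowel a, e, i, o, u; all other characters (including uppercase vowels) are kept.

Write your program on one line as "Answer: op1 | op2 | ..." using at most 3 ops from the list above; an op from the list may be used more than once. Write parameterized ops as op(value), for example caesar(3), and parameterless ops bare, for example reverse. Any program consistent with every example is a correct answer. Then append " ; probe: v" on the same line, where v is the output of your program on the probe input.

drop_vowels | drop(1) ; probe: "g"

Check, running the answer program on each example:
  "vzu" -> "vz" -> "z"
  "lxwnalx" -> "lxwnlx" -> "xwnlx"
  "yicin" -> "ycn" -> "cn"
  "oqwhfbuuel" -> "qwhfbl" -> "whfbl"
  "xjznfxitle" -> "xjznfxtl" -> "jznfxtl"
  "etxyhzdvkgx" -> "txyhzdvkgx" -> "xyhzdvkgx"
  probe: "xog" -> "xg" -> "g"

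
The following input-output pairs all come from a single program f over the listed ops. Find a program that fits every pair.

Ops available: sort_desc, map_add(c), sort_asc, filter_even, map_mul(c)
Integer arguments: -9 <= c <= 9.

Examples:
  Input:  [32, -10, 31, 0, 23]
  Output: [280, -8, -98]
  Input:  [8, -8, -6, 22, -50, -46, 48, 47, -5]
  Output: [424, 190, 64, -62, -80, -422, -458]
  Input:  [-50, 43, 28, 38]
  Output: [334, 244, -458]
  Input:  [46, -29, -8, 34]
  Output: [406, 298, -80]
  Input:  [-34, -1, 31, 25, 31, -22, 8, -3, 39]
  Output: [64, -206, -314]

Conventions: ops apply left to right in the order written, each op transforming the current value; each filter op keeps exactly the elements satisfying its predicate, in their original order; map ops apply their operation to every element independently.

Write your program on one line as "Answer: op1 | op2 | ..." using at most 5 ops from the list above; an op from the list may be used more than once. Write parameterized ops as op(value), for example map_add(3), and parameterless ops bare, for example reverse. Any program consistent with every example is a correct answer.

map_mul(9) | map_add(-8) | sort_desc | filter_even

Check, running the answer program on each example:
  [32, -10, 31, 0, 23] -> [288, -90, 279, 0, 207] -> [280, -98, 271, -8, 199] -> [280, 271, 199, -8, -98] -> [280, -8, -98]
  [8, -8, -6, 22, -50, -46, 48, 47, -5] -> [72, -72, -54, 198, -450, -414, 432, 423, -45] -> [64, -80, -62, 190, -458, -422, 424, 415, -53] -> [424, 415, 190, 64, -53, -62, -80, -422, -458] -> [424, 190, 64, -62, -80, -422, -458]
  [-50, 43, 28, 38] -> [-450, 387, 252, 342] -> [-458, 379, 244, 334] -> [379, 334, 244, -458] -> [334, 244, -458]
  [46, -29, -8, 34] -> [414, -261, -72, 306] -> [406, -269, -80, 298] -> [406, 298, -80, -269] -> [406, 298, -80]
  [-34, -1, 31, 25, 31, -22, 8, -3, 39] -> [-306, -9, 279, 225, 279, -198, 72, -27, 351] -> [-314, -17, 271, 217, 271, -206, 64, -35, 343] -> [343, 271, 271, 217, 64, -17, -35, -206, -314] -> [64, -206, -314]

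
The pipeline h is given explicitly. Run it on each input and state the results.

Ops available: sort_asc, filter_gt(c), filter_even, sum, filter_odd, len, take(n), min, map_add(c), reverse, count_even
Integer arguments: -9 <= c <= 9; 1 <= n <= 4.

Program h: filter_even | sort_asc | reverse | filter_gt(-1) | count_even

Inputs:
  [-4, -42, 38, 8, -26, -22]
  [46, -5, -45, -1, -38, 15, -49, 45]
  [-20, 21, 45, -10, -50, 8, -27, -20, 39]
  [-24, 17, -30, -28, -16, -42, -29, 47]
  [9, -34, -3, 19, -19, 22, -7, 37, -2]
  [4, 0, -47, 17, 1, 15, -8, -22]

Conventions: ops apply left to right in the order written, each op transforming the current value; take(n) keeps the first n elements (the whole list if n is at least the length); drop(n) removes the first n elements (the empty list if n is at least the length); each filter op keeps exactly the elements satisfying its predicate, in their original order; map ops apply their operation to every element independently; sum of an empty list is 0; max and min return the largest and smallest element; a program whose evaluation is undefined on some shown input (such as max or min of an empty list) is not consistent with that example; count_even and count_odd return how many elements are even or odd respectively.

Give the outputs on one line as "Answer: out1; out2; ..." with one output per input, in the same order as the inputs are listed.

Execution, op by op:
  [-4, -42, 38, 8, -26, -22] -> [-4, -42, 38, 8, -26, -22] -> [-42, -26, -22, -4, 8, 38] -> [38, 8, -4, -22, -26, -42] -> [38, 8] -> 2
  [46, -5, -45, -1, -38, 15, -49, 45] -> [46, -38] -> [-38, 46] -> [46, -38] -> [46] -> 1
  [-20, 21, 45, -10, -50, 8, -27, -20, 39] -> [-20, -10, -50, 8, -20] -> [-50, -20, -20, -10, 8] -> [8, -10, -20, -20, -50] -> [8] -> 1
  [-24, 17, -30, -28, -16, -42, -29, 47] -> [-24, -30, -28, -16, -42] -> [-42, -30, -28, -24, -16] -> [-16, -24, -28, -30, -42] -> [] -> 0
  [9, -34, -3, 19, -19, 22, -7, 37, -2] -> [-34, 22, -2] -> [-34, -2, 22] -> [22, -2, -34] -> [22] -> 1
  [4, 0, -47, 17, 1, 15, -8, -22] -> [4, 0, -8, -22] -> [-22, -8, 0, 4] -> [4, 0, -8, -22] -> [4, 0] -> 2

2; 1; 1; 0; 1; 2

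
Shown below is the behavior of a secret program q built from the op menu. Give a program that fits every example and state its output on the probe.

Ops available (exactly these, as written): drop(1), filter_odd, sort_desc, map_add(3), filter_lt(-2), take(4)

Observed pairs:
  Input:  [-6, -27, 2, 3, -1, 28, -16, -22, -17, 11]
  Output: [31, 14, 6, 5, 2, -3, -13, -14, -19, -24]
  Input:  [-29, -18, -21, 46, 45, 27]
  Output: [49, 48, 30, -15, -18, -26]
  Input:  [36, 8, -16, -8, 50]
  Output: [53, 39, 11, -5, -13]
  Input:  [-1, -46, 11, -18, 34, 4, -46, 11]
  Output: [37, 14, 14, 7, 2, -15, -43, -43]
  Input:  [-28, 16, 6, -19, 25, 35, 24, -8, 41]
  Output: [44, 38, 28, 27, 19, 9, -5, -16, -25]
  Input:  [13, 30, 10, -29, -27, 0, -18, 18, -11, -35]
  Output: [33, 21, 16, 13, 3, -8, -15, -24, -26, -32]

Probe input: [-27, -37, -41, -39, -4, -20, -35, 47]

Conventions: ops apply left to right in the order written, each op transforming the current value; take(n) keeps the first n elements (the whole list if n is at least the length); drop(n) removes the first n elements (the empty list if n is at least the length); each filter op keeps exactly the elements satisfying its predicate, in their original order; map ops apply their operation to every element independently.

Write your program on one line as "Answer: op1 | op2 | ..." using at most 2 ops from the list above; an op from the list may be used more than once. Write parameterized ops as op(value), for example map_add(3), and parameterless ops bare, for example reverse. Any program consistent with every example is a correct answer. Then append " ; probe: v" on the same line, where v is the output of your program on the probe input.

map_add(3) | sort_desc ; probe: [50, -1, -17, -24, -32, -34, -36, -38]

Check, running the answer program on each example:
  [-6, -27, 2, 3, -1, 28, -16, -22, -17, 11] -> [-3, -24, 5, 6, 2, 31, -13, -19, -14, 14] -> [31, 14, 6, 5, 2, -3, -13, -14, -19, -24]
  [-29, -18, -21, 46, 45, 27] -> [-26, -15, -18, 49, 48, 30] -> [49, 48, 30, -15, -18, -26]
  [36, 8, -16, -8, 50] -> [39, 11, -13, -5, 53] -> [53, 39, 11, -5, -13]
  [-1, -46, 11, -18, 34, 4, -46, 11] -> [2, -43, 14, -15, 37, 7, -43, 14] -> [37, 14, 14, 7, 2, -15, -43, -43]
  [-28, 16, 6, -19, 25, 35, 24, -8, 41] -> [-25, 19, 9, -16, 28, 38, 27, -5, 44] -> [44, 38, 28, 27, 19, 9, -5, -16, -25]
  [13, 30, 10, -29, -27, 0, -18, 18, -11, -35] -> [16, 33, 13, -26, -24, 3, -15, 21, -8, -32] -> [33, 21, 16, 13, 3, -8, -15, -24, -26, -32]
  probe: [-27, -37, -41, -39, -4, -20, -35, 47] -> [-24, -34, -38, -36, -1, -17, -32, 50] -> [50, -1, -17, -24, -32, -34, -36, -38]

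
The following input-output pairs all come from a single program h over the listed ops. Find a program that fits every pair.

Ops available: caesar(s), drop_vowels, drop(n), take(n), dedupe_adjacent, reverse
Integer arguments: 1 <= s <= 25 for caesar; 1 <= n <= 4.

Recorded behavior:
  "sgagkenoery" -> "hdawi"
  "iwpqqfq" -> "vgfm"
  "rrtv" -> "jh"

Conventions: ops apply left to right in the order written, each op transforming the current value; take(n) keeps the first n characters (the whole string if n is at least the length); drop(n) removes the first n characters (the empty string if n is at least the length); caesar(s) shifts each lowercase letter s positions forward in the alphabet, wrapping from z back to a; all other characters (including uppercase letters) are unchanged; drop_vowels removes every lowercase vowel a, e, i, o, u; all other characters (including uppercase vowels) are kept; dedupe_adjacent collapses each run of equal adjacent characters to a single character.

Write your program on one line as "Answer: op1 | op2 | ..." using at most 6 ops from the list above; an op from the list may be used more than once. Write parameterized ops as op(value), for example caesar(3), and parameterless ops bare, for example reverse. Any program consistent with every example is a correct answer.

drop_vowels | caesar(16) | reverse | dedupe_adjacent | drop(1)

Check, running the answer program on each example:
  "sgagkenoery" -> "sggknry" -> "iwwadho" -> "ohdawwi" -> "ohdawi" -> "hdawi"
  "iwpqqfq" -> "wpqqfq" -> "mfggvg" -> "gvggfm" -> "gvgfm" -> "vgfm"
  "rrtv" -> "rrtv" -> "hhjl" -> "ljhh" -> "ljh" -> "jh"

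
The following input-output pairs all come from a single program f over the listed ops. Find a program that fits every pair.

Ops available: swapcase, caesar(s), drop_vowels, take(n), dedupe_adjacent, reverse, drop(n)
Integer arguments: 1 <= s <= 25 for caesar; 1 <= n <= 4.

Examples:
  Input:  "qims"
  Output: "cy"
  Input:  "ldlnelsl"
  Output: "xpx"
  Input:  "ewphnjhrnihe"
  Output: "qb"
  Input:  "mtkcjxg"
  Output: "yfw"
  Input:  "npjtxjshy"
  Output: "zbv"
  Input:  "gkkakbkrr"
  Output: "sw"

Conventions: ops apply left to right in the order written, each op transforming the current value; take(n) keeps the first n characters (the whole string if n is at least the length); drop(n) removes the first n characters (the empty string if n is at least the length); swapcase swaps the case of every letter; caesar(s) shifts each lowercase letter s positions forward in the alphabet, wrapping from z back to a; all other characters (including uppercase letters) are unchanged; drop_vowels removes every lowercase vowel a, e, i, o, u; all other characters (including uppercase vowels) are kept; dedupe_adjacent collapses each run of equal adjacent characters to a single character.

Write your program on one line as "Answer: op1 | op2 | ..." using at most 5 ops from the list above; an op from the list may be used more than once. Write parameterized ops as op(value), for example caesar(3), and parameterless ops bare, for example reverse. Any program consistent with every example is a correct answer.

caesar(12) | take(3) | dedupe_adjacent | drop_vowels

Check, running the answer program on each example:
  "qims" -> "cuye" -> "cuy" -> "cuy" -> "cy"
  "ldlnelsl" -> "xpxzqxex" -> "xpx" -> "xpx" -> "xpx"
  "ewphnjhrnihe" -> "qibtzvtdzutq" -> "qib" -> "qib" -> "qb"
  "mtkcjxg" -> "yfwovjs" -> "yfw" -> "yfw" -> "yfw"
  "npjtxjshy" -> "zbvfjvetk" -> "zbv" -> "zbv" -> "zbv"
  "gkkakbkrr" -> "swwmwnwdd" -> "sww" -> "sw" -> "sw"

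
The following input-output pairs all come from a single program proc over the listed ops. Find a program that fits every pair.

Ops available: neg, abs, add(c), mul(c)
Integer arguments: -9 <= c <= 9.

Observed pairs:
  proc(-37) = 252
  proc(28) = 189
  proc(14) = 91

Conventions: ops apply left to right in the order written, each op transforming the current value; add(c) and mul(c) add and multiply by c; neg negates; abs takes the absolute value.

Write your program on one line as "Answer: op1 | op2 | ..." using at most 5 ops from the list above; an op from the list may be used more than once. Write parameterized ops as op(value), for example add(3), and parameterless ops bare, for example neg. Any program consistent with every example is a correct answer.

mul(-7) | neg | abs | add(-7)

Check, running the answer program on each example:
  -37 -> 259 -> -259 -> 259 -> 252
  28 -> -196 -> 196 -> 196 -> 189
  14 -> -98 -> 98 -> 98 -> 91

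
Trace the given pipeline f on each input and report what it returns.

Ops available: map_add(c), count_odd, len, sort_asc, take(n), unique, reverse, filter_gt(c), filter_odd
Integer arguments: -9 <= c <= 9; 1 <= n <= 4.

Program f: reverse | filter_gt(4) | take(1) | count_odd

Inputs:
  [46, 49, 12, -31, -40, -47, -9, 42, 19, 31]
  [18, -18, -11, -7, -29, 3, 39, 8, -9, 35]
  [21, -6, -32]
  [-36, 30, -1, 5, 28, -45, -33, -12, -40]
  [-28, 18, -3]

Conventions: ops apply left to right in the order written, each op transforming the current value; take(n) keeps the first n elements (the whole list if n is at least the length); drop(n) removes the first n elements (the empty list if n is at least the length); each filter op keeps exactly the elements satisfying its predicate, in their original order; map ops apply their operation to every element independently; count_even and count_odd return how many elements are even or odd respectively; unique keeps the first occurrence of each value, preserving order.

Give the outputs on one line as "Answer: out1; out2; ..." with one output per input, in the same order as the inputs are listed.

1; 1; 1; 0; 0

Execution, op by op:
  [46, 49, 12, -31, -40, -47, -9, 42, 19, 31] -> [31, 19, 42, -9, -47, -40, -31, 12, 49, 46] -> [31, 19, 42, 12, 49, 46] -> [31] -> 1
  [18, -18, -11, -7, -29, 3, 39, 8, -9, 35] -> [35, -9, 8, 39, 3, -29, -7, -11, -18, 18] -> [35, 8, 39, 18] -> [35] -> 1
  [21, -6, -32] -> [-32, -6, 21] -> [21] -> [21] -> 1
  [-36, 30, -1, 5, 28, -45, -33, -12, -40] -> [-40, -12, -33, -45, 28, 5, -1, 30, -36] -> [28, 5, 30] -> [28] -> 0
  [-28, 18, -3] -> [-3, 18, -28] -> [18] -> [18] -> 0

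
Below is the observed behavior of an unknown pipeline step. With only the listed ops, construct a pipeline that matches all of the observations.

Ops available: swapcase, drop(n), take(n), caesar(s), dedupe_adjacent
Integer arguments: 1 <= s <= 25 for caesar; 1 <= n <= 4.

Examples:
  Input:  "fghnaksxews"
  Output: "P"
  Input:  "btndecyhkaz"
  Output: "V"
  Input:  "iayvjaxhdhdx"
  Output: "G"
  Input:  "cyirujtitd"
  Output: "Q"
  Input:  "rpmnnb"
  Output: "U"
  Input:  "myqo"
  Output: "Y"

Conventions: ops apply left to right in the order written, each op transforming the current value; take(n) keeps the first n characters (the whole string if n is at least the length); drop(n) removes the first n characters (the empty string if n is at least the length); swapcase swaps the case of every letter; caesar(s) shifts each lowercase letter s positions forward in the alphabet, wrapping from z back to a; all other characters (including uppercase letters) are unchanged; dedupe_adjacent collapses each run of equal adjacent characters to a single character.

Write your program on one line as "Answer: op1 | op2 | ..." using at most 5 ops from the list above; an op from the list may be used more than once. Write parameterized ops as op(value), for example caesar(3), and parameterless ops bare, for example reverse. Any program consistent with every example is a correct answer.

drop(2) | dedupe_adjacent | caesar(8) | take(1) | swapcase

Check, running the answer program on each example:
  "fghnaksxews" -> "hnaksxews" -> "hnaksxews" -> "pvisafmea" -> "p" -> "P"
  "btndecyhkaz" -> "ndecyhkaz" -> "ndecyhkaz" -> "vlmkgpsih" -> "v" -> "V"
  "iayvjaxhdhdx" -> "yvjaxhdhdx" -> "yvjaxhdhdx" -> "gdrifplplf" -> "g" -> "G"
  "cyirujtitd" -> "irujtitd" -> "irujtitd" -> "qzcrbqbl" -> "q" -> "Q"
  "rpmnnb" -> "mnnb" -> "mnb" -> "uvj" -> "u" -> "U"
  "myqo" -> "qo" -> "qo" -> "yw" -> "y" -> "Y"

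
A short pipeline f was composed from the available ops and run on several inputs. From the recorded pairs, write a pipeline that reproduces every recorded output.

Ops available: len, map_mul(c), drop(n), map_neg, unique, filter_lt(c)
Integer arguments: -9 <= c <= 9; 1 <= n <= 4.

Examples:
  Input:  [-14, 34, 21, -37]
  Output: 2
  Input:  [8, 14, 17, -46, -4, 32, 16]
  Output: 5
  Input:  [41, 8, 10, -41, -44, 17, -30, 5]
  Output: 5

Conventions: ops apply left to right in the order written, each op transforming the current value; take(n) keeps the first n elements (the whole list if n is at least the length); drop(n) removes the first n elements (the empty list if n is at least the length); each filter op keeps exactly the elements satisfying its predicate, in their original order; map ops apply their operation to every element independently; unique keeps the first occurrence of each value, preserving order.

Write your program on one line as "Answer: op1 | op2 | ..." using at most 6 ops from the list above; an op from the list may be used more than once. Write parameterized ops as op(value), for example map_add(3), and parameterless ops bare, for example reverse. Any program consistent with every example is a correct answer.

map_neg | map_mul(-4) | map_neg | filter_lt(4) | map_neg | len

Check, running the answer program on each example:
  [-14, 34, 21, -37] -> [14, -34, -21, 37] -> [-56, 136, 84, -148] -> [56, -136, -84, 148] -> [-136, -84] -> [136, 84] -> 2
  [8, 14, 17, -46, -4, 32, 16] -> [-8, -14, -17, 46, 4, -32, -16] -> [32, 56, 68, -184, -16, 128, 64] -> [-32, -56, -68, 184, 16, -128, -64] -> [-32, -56, -68, -128, -64] -> [32, 56, 68, 128, 64] -> 5
  [41, 8, 10, -41, -44, 17, -30, 5] -> [-41, -8, -10, 41, 44, -17, 30, -5] -> [164, 32, 40, -164, -176, 68, -120, 20] -> [-164, -32, -40, 164, 176, -68, 120, -20] -> [-164, -32, -40, -68, -20] -> [164, 32, 40, 68, 20] -> 5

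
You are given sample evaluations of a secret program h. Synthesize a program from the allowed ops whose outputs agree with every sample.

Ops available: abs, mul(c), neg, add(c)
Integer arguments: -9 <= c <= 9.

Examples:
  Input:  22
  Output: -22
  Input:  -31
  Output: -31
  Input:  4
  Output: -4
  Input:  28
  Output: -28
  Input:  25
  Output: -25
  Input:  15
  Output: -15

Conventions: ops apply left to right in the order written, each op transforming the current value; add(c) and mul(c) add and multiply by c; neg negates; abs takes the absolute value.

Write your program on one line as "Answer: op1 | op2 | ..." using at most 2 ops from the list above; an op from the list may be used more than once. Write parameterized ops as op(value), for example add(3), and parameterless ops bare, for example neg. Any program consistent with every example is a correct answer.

abs | neg

Check, running the answer program on each example:
  22 -> 22 -> -22
  -31 -> 31 -> -31
  4 -> 4 -> -4
  28 -> 28 -> -28
  25 -> 25 -> -25
  15 -> 15 -> -15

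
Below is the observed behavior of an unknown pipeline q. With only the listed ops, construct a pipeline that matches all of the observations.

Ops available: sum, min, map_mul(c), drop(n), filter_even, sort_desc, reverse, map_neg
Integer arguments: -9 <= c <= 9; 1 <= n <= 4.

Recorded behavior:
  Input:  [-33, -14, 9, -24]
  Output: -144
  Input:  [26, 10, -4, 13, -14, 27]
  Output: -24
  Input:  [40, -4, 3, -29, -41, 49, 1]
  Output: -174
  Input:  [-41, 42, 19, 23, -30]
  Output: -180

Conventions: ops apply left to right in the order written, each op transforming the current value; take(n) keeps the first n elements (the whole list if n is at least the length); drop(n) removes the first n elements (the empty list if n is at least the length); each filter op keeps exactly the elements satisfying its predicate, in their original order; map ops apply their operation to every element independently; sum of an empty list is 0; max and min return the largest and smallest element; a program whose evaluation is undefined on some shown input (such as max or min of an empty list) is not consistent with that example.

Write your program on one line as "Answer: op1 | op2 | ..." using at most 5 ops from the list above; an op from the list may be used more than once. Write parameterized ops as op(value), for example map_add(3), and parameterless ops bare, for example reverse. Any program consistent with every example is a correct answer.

map_neg | sort_desc | map_mul(-6) | drop(1) | min

Check, running the answer program on each example:
  [-33, -14, 9, -24] -> [33, 14, -9, 24] -> [33, 24, 14, -9] -> [-198, -144, -84, 54] -> [-144, -84, 54] -> -144
  [26, 10, -4, 13, -14, 27] -> [-26, -10, 4, -13, 14, -27] -> [14, 4, -10, -13, -26, -27] -> [-84, -24, 60, 78, 156, 162] -> [-24, 60, 78, 156, 162] -> -24
  [40, -4, 3, -29, -41, 49, 1] -> [-40, 4, -3, 29, 41, -49, -1] -> [41, 29, 4, -1, -3, -40, -49] -> [-246, -174, -24, 6, 18, 240, 294] -> [-174, -24, 6, 18, 240, 294] -> -174
  [-41, 42, 19, 23, -30] -> [41, -42, -19, -23, 30] -> [41, 30, -19, -23, -42] -> [-246, -180, 114, 138, 252] -> [-180, 114, 138, 252] -> -180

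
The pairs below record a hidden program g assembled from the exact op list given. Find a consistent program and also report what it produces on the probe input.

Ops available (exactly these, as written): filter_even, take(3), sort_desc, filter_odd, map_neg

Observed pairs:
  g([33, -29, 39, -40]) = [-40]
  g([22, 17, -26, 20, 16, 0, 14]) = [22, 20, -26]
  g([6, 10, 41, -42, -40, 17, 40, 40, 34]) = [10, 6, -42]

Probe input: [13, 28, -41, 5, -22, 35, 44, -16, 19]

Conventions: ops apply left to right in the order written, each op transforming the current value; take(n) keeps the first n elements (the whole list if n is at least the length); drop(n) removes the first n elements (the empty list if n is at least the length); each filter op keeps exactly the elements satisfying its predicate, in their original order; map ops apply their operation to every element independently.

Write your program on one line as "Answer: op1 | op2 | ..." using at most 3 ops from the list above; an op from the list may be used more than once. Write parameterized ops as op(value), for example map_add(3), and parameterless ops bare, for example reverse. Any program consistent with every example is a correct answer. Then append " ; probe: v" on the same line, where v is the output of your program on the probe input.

filter_even | take(3) | sort_desc ; probe: [44, 28, -22]

Check, running the answer program on each example:
  [33, -29, 39, -40] -> [-40] -> [-40] -> [-40]
  [22, 17, -26, 20, 16, 0, 14] -> [22, -26, 20, 16, 0, 14] -> [22, -26, 20] -> [22, 20, -26]
  [6, 10, 41, -42, -40, 17, 40, 40, 34] -> [6, 10, -42, -40, 40, 40, 34] -> [6, 10, -42] -> [10, 6, -42]
  probe: [13, 28, -41, 5, -22, 35, 44, -16, 19] -> [28, -22, 44, -16] -> [28, -22, 44] -> [44, 28, -22]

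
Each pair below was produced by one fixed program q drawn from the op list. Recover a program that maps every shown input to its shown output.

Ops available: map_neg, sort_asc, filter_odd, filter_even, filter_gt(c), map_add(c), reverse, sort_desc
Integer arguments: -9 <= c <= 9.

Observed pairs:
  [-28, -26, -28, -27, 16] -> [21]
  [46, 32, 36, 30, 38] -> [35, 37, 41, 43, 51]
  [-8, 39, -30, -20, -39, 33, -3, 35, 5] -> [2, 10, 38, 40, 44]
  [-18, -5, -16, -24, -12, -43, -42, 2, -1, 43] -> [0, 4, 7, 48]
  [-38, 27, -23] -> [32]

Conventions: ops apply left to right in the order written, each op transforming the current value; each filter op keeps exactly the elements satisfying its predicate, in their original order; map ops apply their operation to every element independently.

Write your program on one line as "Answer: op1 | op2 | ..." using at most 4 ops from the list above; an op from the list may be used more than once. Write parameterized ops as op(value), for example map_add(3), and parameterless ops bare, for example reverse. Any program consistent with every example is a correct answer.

reverse | filter_gt(-8) | map_add(5) | sort_asc

Check, running the answer program on each example:
  [-28, -26, -28, -27, 16] -> [16, -27, -28, -26, -28] -> [16] -> [21] -> [21]
  [46, 32, 36, 30, 38] -> [38, 30, 36, 32, 46] -> [38, 30, 36, 32, 46] -> [43, 35, 41, 37, 51] -> [35, 37, 41, 43, 51]
  [-8, 39, -30, -20, -39, 33, -3, 35, 5] -> [5, 35, -3, 33, -39, -20, -30, 39, -8] -> [5, 35, -3, 33, 39] -> [10, 40, 2, 38, 44] -> [2, 10, 38, 40, 44]
  [-18, -5, -16, -24, -12, -43, -42, 2, -1, 43] -> [43, -1, 2, -42, -43, -12, -24, -16, -5, -18] -> [43, -1, 2, -5] -> [48, 4, 7, 0] -> [0, 4, 7, 48]
  [-38, 27, -23] -> [-23, 27, -38] -> [27] -> [32] -> [32]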